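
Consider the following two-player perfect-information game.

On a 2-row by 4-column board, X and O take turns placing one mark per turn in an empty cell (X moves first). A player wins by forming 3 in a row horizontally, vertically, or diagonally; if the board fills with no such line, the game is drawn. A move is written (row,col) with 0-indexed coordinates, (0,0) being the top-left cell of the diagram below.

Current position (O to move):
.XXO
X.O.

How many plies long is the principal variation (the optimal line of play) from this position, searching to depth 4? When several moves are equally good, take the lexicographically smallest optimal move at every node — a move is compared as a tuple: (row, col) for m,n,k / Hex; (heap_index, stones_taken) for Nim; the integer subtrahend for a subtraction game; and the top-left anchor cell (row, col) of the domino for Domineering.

ply 1, O at .XXO/X.O. | (0,0)=+0→OXXO/X.O.*; (1,1)=-1→.XXO/XOO.; (1,3)=-1→.XXO/X.OO
ply 2, X at OXXO/X.O. | (1,1)=+0→OXXO/XXO.*; (1,3)=+0→OXXO/X.OX
ply 3, O at OXXO/XXO. | (1,3)=+0→OXXO/XXOO*
ply 4: OXXO/XXOO is terminal +0 (X); from .XXO/X.O. depth 4

PV length from [.XXO/X.O.]: 3 plies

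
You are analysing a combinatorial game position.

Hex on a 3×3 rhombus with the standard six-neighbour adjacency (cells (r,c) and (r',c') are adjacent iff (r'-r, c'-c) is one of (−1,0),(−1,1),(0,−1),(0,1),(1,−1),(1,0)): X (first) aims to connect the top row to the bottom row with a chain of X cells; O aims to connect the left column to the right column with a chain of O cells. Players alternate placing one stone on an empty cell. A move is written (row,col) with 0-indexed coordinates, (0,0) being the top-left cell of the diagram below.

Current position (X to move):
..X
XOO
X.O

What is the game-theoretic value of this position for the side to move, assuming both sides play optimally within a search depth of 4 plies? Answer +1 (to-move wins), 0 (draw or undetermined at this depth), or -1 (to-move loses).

p1 X@[..X/XOO/X.O]: (0,0)[X.X/XOO/X.O]+1* (0,1)[.XX/XOO/X.O]+1 (2,1)[..X/XOO/XXO]+1
p2 O@[X.X/XOO/X.O] terminal -1; root [..X/XOO/X.O] d4

value(..X/XOO/X.O, X) = +1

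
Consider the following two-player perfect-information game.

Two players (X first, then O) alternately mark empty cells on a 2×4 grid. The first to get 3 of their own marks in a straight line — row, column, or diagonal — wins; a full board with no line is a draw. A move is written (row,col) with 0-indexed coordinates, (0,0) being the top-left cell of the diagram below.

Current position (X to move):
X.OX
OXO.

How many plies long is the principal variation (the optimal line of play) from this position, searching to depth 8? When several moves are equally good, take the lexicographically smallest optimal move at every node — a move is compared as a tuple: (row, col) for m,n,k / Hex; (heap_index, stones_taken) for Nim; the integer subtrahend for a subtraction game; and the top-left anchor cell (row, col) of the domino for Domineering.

PV length from [X.OX/OXO.]: 2 plies

ply 1, X at X.OX/OXO. | (0,1)=+0→XXOX/OXO.*; (1,3)=+0→X.OX/OXOX
ply 2, O at XXOX/OXO. | (1,3)=+0→XXOX/OXOO*
ply 3: XXOX/OXOO is terminal +0 (X); from X.OX/OXO. depth 8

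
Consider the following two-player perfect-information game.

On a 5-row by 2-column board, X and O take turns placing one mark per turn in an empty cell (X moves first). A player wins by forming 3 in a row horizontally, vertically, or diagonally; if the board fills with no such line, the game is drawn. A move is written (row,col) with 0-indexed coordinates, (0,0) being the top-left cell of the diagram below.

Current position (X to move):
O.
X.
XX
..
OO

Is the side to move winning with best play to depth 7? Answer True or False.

X winning at [O./X./XX/../OO]: True

ply 1, X at O./X./XX/../OO | (0,1)=+1→OX/X./XX/../OO*; (1,1)=+1→O./XX/XX/../OO; (3,0)=+1→O./X./XX/X./OO; (3,1)=+1→O./X./XX/.X/OO
ply 2, O at OX/X./XX/../OO | (1,1)=-1→OX/XO/XX/../OO*; (3,0)=-1→OX/X./XX/O./OO; (3,1)=-1→OX/X./XX/.O/OO
ply 3, X at OX/XO/XX/../OO | (3,0)=+1→OX/XO/XX/X./OO*; (3,1)=+0→OX/XO/XX/.X/OO
ply 4: OX/XO/XX/X./OO is terminal -1 (O); from O./X./XX/../OO depth 7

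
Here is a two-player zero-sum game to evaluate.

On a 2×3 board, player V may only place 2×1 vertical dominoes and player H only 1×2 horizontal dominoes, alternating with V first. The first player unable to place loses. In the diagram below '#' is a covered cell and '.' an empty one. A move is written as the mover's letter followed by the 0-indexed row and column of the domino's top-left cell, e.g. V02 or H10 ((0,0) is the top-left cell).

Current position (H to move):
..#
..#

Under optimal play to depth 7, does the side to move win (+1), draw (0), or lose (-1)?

[..#/..#] H move#1: H00:+1/###/..#*, H10:+1/..#/###
[###/..#] end (terminal -1, V#2); searched ..#/..# to 7

value(..#/..#, H) = +1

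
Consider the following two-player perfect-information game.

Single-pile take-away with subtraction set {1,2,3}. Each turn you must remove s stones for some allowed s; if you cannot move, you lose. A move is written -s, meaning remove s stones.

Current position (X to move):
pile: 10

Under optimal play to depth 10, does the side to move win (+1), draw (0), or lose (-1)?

p1 X@[10]: -1[9]-1 -2[8]+1* -3[7]-1
p2 O@[8]: -1[7]-1* -2[6]-1 -3[5]-1
p3 X@[7]: -1[6]-1 -2[5]-1 -3[4]+1*
p4 O@[4]: -1[3]-1* -2[2]-1 -3[1]-1
p5 X@[3]: -1[2]-1 -2[1]-1 -3[0]+1*
p6 O@[0] terminal -1; root [10] d10

value(10, X) = +1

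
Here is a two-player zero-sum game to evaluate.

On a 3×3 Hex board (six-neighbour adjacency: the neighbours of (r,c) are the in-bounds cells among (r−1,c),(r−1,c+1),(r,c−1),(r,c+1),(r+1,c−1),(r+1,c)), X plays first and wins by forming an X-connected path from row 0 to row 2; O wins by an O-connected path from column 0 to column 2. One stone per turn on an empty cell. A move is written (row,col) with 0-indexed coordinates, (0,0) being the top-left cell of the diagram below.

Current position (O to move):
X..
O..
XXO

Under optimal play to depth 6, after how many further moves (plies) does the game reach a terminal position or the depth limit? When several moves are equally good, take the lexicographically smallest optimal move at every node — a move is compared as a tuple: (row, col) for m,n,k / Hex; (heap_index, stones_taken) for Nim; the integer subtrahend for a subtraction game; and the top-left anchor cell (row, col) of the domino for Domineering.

PV length from [X../O../XXO]: 3 plies

[X../O../XXO] O move#1: (0,1):-1/XO./O../XXO, (0,2):+1/X.O/O../XXO*, (1,1):+1/X../OO./XXO, (1,2):-1/X../O.O/XXO
[X.O/O../XXO] X move#2: (0,1):-1/XXO/O../XXO*, (1,1):-1/X.O/OX./XXO, (1,2):-1/X.O/O.X/XXO
[XXO/O../XXO] O move#3: (1,1):+1/XXO/OO./XXO*, (1,2):-1/XXO/O.O/XXO
[XXO/OO./XXO] end (terminal -1, X#4); searched X../O../XXO to 6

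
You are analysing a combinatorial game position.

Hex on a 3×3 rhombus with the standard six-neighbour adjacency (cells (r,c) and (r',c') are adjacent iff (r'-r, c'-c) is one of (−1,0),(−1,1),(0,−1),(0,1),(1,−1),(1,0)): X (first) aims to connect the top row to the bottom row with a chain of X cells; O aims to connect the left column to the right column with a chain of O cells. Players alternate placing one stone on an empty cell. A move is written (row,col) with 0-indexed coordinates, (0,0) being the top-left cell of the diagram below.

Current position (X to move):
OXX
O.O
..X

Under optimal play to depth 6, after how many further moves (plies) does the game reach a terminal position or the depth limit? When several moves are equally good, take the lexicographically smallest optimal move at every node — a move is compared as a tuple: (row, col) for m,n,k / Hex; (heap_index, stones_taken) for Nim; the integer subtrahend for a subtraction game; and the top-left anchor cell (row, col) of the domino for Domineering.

PV length from [OXX/O.O/..X]: 3 plies

ply 1, X at OXX/O.O/..X | (1,1)=+1→OXX/OXO/..X*; (2,0)=-1→OXX/O.O/X.X; (2,1)=-1→OXX/O.O/.XX
ply 2, O at OXX/OXO/..X | (2,0)=-1→OXX/OXO/O.X*; (2,1)=-1→OXX/OXO/.OX
ply 3, X at OXX/OXO/O.X | (2,1)=+1→OXX/OXO/OXX*
ply 4: OXX/OXO/OXX is terminal -1 (O); from OXX/O.O/..X depth 6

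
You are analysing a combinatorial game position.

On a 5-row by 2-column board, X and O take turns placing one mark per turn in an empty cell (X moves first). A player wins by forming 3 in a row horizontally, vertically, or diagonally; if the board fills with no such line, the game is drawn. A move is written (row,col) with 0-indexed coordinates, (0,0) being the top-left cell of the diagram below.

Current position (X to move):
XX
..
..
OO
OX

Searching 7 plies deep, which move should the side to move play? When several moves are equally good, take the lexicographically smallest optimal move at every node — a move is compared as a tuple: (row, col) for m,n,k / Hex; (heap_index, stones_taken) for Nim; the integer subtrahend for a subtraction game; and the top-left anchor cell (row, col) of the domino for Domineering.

X's best at [XX/../../OO/OX]: (2,0)

p1 X@[XX/../../OO/OX]: (1,0)[XX/X./../OO/OX]-1 (1,1)[XX/.X/../OO/OX]-1 (2,0)[XX/../X./OO/OX]+0* (2,1)[XX/../.X/OO/OX]-1
p2 O@[XX/../X./OO/OX]: (1,0)[XX/O./X./OO/OX]+0* (1,1)[XX/.O/X./OO/OX]-1 (2,1)[XX/../XO/OO/OX]-1
p3 X@[XX/O./X./OO/OX]: (1,1)[XX/OX/X./OO/OX]+0* (2,1)[XX/O./XX/OO/OX]+0
p4 O@[XX/OX/X./OO/OX]: (2,1)[XX/OX/XO/OO/OX]+0*
p5 X@[XX/OX/XO/OO/OX] terminal +0; root [XX/../../OO/OX] d7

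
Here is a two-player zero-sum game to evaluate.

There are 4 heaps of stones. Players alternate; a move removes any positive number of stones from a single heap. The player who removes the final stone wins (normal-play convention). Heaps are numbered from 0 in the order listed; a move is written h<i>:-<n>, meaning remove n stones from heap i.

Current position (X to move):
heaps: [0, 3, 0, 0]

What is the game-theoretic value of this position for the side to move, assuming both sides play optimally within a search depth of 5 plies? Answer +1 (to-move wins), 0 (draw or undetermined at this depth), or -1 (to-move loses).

ply 1, X at (0,3,0,0) | h1:-1=-1→(0,2,0,0); h1:-2=-1→(0,1,0,0); h1:-3=+1→(0,0,0,0)*
ply 2: (0,0,0,0) is terminal -1 (O); from (0,3,0,0) depth 5

value((0,3,0,0), X) = +1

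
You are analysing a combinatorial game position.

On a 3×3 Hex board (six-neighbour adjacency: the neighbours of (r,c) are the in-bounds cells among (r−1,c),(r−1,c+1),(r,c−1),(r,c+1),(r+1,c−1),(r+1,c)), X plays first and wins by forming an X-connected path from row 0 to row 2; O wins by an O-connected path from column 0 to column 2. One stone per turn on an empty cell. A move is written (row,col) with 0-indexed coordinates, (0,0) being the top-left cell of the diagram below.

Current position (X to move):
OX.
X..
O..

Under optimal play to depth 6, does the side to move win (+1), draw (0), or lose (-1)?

p1 X@[OX./X../O..]: (0,2)[OXX/X../O..]-1 (1,1)[OX./XX./O..]-1 (1,2)[OX./X.X/O..]+1* (2,1)[OX./X../OX.]-1 (2,2)[OX./X../O.X]-1
p2 O@[OX./X.X/O..]: (0,2)[OXO/X.X/O..]-1* (1,1)[OX./XOX/O..]-1 (2,1)[OX./X.X/OO.]-1 (2,2)[OX./X.X/O.O]-1
p3 X@[OXO/X.X/O..]: (1,1)[OXO/XXX/O..]+1* (2,1)[OXO/X.X/OX.]-1 (2,2)[OXO/X.X/O.X]-1
p4 O@[OXO/XXX/O..]: (2,1)[OXO/XXX/OO.]-1* (2,2)[OXO/XXX/O.O]-1
p5 X@[OXO/XXX/OO.]: (2,2)[OXO/XXX/OOX]+1*
p6 O@[OXO/XXX/OOX] terminal -1; root [OX./X../O..] d6

value(OX./X../O.., X) = +1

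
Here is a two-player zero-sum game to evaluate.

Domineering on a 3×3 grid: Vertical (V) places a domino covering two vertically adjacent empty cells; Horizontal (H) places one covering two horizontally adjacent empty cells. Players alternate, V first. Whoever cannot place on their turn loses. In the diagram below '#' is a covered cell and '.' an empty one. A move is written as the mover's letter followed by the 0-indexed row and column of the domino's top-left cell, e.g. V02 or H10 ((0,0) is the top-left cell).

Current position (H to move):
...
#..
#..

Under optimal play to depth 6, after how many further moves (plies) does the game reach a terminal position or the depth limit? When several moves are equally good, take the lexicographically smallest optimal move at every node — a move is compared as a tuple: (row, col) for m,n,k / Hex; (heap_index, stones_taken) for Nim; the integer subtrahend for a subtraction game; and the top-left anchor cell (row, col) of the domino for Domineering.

PV length from [.../#../#..]: 1 ply

p1 H@[.../#../#..]: H00[##./#../#..]-1 H01[.##/#../#..]-1 H11[.../###/#..]+1* H21[.../#../###]-1
p2 V@[.../###/#..] terminal -1; root [.../#../#..] d6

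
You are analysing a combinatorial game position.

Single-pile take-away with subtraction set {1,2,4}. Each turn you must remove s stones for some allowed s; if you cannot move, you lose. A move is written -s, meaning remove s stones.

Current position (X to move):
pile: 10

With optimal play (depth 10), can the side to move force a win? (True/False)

X winning at [10]: True

p1 X@[10]: -1[9]+1* -2[8]-1 -4[6]+1
p2 O@[9]: -1[8]-1* -2[7]-1 -4[5]-1
p3 X@[8]: -1[7]-1 -2[6]+1* -4[4]-1
p4 O@[6]: -1[5]-1* -2[4]-1 -4[2]-1
p5 X@[5]: -1[4]-1 -2[3]+1* -4[1]-1
p6 O@[3]: -1[2]-1* -2[1]-1
p7 X@[2]: -1[1]-1 -2[0]+1*
p8 O@[0] terminal -1; root [10] d10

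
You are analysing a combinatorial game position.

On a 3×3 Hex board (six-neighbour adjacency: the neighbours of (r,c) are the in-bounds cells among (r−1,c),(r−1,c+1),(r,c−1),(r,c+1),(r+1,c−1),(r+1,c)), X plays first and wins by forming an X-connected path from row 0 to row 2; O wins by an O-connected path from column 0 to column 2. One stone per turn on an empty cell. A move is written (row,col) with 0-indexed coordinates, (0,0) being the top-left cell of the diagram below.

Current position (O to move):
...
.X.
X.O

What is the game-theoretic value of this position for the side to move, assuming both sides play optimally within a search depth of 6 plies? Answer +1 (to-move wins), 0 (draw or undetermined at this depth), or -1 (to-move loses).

value(.../.X./X.O, O) = -1

ply 1, O at .../.X./X.O | (0,0)=-1→O../.X./X.O*; (0,1)=-1→.O./.X./X.O; (0,2)=-1→..O/.X./X.O; (1,0)=-1→.../OX./X.O; (1,2)=-1→.../.XO/X.O; (2,1)=-1→.../.X./XOO
ply 2, X at O../.X./X.O | (0,1)=+1→OX./.X./X.O*; (0,2)=+1→O.X/.X./X.O; (1,0)=+1→O../XX./X.O; (1,2)=+1→O../.XX/X.O; (2,1)=+1→O../.X./XXO
ply 3: OX./.X./X.O is terminal -1 (O); from .../.X./X.O depth 6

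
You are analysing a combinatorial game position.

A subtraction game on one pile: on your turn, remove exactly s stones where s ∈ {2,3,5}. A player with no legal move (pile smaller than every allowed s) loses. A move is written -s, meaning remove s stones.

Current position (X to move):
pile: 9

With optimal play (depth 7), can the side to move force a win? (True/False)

X winning at [9]: True

[9] X move#1: -2:+1/7*, -3:-1/6, -5:-1/4
[7] O move#2: -2:-1/5*, -3:-1/4, -5:-1/2
[5] X move#3: -2:-1/3, -3:-1/2, -5:+1/0*
[0] end (terminal -1, O#4); searched 9 to 7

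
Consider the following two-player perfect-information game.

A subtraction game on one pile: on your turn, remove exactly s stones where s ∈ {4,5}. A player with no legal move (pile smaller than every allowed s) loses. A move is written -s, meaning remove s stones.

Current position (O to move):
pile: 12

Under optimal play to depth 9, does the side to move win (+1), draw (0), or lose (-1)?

p1 O@[12]: -4[8]-1* -5[7]-1
p2 X@[8]: -4[4]-1 -5[3]+1*
p3 O@[3] terminal -1; root [12] d9

value(12, O) = -1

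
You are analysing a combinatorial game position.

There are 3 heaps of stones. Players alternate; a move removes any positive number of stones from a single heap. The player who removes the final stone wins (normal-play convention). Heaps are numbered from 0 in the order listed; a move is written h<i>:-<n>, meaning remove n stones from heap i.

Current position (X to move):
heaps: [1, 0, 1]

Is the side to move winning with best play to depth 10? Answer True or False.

p1 X@[(1,0,1)]: h0:-1[(0,0,1)]-1* h2:-1[(1,0,0)]-1
p2 O@[(0,0,1)]: h2:-1[(0,0,0)]+1*
p3 X@[(0,0,0)] terminal -1; root [(1,0,1)] d10

X winning at [(1,0,1)]: False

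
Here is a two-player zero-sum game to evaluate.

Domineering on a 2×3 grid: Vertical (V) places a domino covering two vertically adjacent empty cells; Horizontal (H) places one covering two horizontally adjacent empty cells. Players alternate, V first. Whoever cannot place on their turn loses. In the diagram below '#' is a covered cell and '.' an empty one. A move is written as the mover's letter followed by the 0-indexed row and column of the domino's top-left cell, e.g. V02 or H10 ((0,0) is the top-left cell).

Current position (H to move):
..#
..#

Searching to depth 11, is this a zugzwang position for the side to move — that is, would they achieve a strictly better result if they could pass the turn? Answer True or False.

[..#/..#] H move#1: H00:+1/###/..#*, H10:+1/..#/###
[###/..#] end (terminal -1, V#2); searched ..#/..# to 11
suppose H passes — search the same position with V to move:
pass> [..#/..#] V move#1: V00:+1/#.#/#.#*, V01:+1/.##/.##
pass> [#.#/#.#] end (terminal -1, H#2); searched ..#/..# to 11
for H: play +1, pass -1

zugzwang(..#/..#, H) = False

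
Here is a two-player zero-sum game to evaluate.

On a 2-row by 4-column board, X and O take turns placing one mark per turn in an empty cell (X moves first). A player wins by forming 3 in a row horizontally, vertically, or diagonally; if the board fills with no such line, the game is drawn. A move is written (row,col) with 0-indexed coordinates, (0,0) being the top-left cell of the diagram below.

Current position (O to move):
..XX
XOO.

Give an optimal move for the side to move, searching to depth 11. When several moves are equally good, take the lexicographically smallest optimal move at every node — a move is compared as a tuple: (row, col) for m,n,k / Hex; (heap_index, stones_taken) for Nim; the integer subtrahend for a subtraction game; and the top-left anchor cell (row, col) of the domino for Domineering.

O's best at [..XX/XOO.]: (1,3)

ply 1, O at ..XX/XOO. | (0,0)=-1→O.XX/XOO.; (0,1)=+0→.OXX/XOO.; (1,3)=+1→..XX/XOOO*
ply 2: ..XX/XOOO is terminal -1 (X); from ..XX/XOO. depth 11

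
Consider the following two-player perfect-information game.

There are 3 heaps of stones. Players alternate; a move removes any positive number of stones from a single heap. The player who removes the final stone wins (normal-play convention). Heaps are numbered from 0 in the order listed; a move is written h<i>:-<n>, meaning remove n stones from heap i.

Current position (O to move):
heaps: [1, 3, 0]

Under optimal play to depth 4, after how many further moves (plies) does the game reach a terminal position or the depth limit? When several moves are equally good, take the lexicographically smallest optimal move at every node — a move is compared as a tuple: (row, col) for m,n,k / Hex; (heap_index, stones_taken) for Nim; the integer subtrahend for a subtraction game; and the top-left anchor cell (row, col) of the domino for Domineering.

PV length from [(1,3,0)]: 3 plies

[(1,3,0)] O move#1: h0:-1:-1/(0,3,0), h1:-1:-1/(1,2,0), h1:-2:+1/(1,1,0)*, h1:-3:-1/(1,0,0)
[(1,1,0)] X move#2: h0:-1:-1/(0,1,0)*, h1:-1:-1/(1,0,0)
[(0,1,0)] O move#3: h1:-1:+1/(0,0,0)*
[(0,0,0)] end (terminal -1, X#4); searched (1,3,0) to 4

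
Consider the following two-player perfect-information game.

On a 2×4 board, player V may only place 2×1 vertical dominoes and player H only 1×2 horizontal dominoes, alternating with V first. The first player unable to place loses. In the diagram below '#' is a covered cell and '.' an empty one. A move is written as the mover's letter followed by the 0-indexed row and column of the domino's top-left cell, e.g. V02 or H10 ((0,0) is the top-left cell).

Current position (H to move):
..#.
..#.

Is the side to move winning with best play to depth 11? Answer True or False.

ply 1, H at ..#./..#. | H00=+1→###./..#.*; H10=+1→..#./###.
ply 2, V at ###./..#. | V03=-1→####/..##*
ply 3, H at ####/..## | H10=+1→####/####*
ply 4: ####/#### is terminal -1 (V); from ..#./..#. depth 11

H winning at [..#./..#.]: True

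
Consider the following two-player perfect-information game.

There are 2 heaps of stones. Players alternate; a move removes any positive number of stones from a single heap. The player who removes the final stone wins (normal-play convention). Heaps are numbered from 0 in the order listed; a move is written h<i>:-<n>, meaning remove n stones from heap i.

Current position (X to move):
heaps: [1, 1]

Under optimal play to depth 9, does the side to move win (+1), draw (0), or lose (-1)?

value((1,1), X) = -1

ply 1, X at (1,1) | h0:-1=-1→(0,1)*; h1:-1=-1→(1,0)
ply 2, O at (0,1) | h1:-1=+1→(0,0)*
ply 3: (0,0) is terminal -1 (X); from (1,1) depth 9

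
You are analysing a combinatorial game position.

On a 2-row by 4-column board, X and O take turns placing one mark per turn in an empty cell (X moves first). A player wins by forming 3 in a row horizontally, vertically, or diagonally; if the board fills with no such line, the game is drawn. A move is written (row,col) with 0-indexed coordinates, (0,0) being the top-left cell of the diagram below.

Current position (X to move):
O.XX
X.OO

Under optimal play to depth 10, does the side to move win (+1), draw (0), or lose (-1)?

value(O.XX/X.OO, X) = +1

ply 1, X at O.XX/X.OO | (0,1)=+1→OXXX/X.OO*; (1,1)=+0→O.XX/XXOO
ply 2: OXXX/X.OO is terminal -1 (O); from O.XX/X.OO depth 10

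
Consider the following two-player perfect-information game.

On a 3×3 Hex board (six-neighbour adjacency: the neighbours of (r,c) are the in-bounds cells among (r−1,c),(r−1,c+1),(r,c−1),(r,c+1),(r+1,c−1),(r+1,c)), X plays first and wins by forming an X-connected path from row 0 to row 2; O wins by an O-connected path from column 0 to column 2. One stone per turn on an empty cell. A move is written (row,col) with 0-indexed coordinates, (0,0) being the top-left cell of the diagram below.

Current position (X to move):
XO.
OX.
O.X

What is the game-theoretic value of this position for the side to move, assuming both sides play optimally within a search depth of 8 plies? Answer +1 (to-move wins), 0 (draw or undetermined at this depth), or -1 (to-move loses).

ply 1, X at XO./OX./O.X | (0,2)=+1→XOX/OX./O.X*; (1,2)=-1→XO./OXX/O.X; (2,1)=-1→XO./OX./OXX
ply 2, O at XOX/OX./O.X | (1,2)=-1→XOX/OXO/O.X*; (2,1)=-1→XOX/OX./OOX
ply 3, X at XOX/OXO/O.X | (2,1)=+1→XOX/OXO/OXX*
ply 4: XOX/OXO/OXX is terminal -1 (O); from XO./OX./O.X depth 8

value(XO./OX./O.X, X) = +1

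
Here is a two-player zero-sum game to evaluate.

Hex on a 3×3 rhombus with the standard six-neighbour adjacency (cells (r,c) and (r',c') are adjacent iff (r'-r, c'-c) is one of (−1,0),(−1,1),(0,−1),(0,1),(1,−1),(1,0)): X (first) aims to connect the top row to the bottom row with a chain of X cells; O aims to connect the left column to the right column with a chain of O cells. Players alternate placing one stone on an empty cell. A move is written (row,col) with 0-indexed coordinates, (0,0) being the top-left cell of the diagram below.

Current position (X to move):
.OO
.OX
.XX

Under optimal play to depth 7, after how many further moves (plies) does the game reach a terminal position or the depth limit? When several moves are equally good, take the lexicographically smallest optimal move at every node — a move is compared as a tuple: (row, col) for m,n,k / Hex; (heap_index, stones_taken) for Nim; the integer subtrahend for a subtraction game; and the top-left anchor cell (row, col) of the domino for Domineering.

p1 X@[.OO/.OX/.XX]: (0,0)[XOO/.OX/.XX]-1* (1,0)[.OO/XOX/.XX]-1 (2,0)[.OO/.OX/XXX]-1
p2 O@[XOO/.OX/.XX]: (1,0)[XOO/OOX/.XX]+1* (2,0)[XOO/.OX/OXX]+1
p3 X@[XOO/OOX/.XX] terminal -1; root [.OO/.OX/.XX] d7

PV length from [.OO/.OX/.XX]: 2 plies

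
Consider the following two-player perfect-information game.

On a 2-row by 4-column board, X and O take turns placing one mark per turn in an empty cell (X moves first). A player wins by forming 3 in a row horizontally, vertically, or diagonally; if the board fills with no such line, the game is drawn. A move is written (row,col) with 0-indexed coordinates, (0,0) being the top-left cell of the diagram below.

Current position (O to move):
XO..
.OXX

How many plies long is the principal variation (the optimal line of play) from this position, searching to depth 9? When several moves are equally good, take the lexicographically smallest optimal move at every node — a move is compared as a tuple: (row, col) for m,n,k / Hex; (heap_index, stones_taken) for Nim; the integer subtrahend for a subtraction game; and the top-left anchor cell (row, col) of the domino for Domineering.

PV length from [XO../.OXX]: 3 plies

p1 O@[XO../.OXX]: (0,2)[XOO./.OXX]+0* (0,3)[XO.O/.OXX]+0 (1,0)[XO../OOXX]+0
p2 X@[XOO./.OXX]: (0,3)[XOOX/.OXX]+0* (1,0)[XOO./XOXX]-1
p3 O@[XOOX/.OXX]: (1,0)[XOOX/OOXX]+0*
p4 X@[XOOX/OOXX] terminal +0; root [XO../.OXX] d9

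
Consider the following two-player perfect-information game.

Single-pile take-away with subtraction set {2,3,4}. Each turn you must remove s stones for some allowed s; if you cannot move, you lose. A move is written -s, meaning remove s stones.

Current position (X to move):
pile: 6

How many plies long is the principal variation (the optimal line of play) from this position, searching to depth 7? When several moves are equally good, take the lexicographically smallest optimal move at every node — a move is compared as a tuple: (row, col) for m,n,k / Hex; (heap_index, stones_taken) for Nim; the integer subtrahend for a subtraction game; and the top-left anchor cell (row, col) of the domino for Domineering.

[6] X move#1: -2:-1/4*, -3:-1/3, -4:-1/2
[4] O move#2: -2:-1/2, -3:+1/1*, -4:+1/0
[1] end (terminal -1, X#3); searched 6 to 7

PV length from [6]: 2 plies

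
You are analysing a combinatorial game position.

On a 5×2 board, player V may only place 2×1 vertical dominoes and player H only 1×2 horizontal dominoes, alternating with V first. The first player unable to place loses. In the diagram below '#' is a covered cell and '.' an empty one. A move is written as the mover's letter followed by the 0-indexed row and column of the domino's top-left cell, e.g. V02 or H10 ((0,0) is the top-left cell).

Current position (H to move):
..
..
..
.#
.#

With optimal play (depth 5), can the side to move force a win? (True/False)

H winning at [../../../.#/.#]: True

[../../../.#/.#] H move#1: H00:-1/##/../../.#/.#, H10:+1/../##/../.#/.#*, H20:-1/../../##/.#/.#
[../##/../.#/.#] V move#2: V20:-1/../##/#./##/.#*, V30:-1/../##/../##/##
[../##/#./##/.#] H move#3: H00:+1/##/##/#./##/.#*
[##/##/#./##/.#] end (terminal -1, V#4); searched ../../../.#/.# to 5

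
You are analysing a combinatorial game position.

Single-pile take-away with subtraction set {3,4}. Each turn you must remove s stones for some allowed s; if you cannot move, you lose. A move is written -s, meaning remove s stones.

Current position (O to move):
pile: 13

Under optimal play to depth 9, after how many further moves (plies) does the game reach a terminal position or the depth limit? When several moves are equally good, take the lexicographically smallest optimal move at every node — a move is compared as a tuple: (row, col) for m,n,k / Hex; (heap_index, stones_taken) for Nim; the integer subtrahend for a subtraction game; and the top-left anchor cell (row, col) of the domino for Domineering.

ply 1, O at 13 | -3=-1→10; -4=+1→9*
ply 2, X at 9 | -3=-1→6*; -4=-1→5
ply 3, O at 6 | -3=-1→3; -4=+1→2*
ply 4: 2 is terminal -1 (X); from 13 depth 9

PV length from [13]: 3 plies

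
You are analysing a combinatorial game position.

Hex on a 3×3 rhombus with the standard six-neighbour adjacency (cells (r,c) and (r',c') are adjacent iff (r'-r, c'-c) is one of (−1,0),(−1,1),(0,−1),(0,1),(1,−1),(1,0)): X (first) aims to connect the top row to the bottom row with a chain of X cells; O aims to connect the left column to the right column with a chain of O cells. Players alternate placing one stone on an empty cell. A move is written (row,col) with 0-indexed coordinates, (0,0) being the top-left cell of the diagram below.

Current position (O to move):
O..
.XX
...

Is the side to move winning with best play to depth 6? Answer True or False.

p1 O@[O../.XX/...]: (0,1)[OO./.XX/...]-1* (0,2)[O.O/.XX/...]-1 (1,0)[O../OXX/...]-1 (2,0)[O../.XX/O..]-1 (2,1)[O../.XX/.O.]-1 (2,2)[O../.XX/..O]-1
p2 X@[OO./.XX/...]: (0,2)[OOX/.XX/...]+1* (1,0)[OO./XXX/...]-1 (2,0)[OO./.XX/X..]-1 (2,1)[OO./.XX/.X.]-1 (2,2)[OO./.XX/..X]-1
p3 O@[OOX/.XX/...]: (1,0)[OOX/OXX/...]-1* (2,0)[OOX/.XX/O..]-1 (2,1)[OOX/.XX/.O.]-1 (2,2)[OOX/.XX/..O]-1
p4 X@[OOX/OXX/...]: (2,0)[OOX/OXX/X..]+1* (2,1)[OOX/OXX/.X.]+1 (2,2)[OOX/OXX/..X]+1
p5 O@[OOX/OXX/X..] terminal -1; root [O../.XX/...] d6

O winning at [O../.XX/...]: False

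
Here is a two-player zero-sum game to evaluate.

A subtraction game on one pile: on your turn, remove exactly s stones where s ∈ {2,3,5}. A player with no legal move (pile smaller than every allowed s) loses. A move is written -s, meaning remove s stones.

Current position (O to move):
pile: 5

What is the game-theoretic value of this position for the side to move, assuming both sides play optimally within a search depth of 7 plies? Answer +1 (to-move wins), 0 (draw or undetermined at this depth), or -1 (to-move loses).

value(5, O) = +1

[5] O move#1: -2:-1/3, -3:-1/2, -5:+1/0*
[0] end (terminal -1, X#2); searched 5 to 7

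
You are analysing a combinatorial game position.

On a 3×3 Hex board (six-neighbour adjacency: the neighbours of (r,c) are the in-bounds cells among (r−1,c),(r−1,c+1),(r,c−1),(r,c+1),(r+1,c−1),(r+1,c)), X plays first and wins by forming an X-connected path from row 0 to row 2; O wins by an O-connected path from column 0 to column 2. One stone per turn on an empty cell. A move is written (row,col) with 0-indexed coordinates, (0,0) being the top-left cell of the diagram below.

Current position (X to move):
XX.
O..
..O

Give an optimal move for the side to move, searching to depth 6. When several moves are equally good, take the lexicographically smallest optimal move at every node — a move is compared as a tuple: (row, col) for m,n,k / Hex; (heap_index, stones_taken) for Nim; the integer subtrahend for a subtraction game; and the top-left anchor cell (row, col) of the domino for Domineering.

X's best at [XX./O../..O]: (1,1)

ply 1, X at XX./O../..O | (0,2)=-1→XXX/O../..O; (1,1)=+1→XX./OX./..O*; (1,2)=-1→XX./O.X/..O; (2,0)=-1→XX./O../X.O; (2,1)=-1→XX./O../.XO
ply 2, O at XX./OX./..O | (0,2)=-1→XXO/OX./..O*; (1,2)=-1→XX./OXO/..O; (2,0)=-1→XX./OX./O.O; (2,1)=-1→XX./OX./.OO
ply 3, X at XXO/OX./..O | (1,2)=+1→XXO/OXX/..O*; (2,0)=+1→XXO/OX./X.O; (2,1)=+1→XXO/OX./.XO
ply 4, O at XXO/OXX/..O | (2,0)=-1→XXO/OXX/O.O*; (2,1)=-1→XXO/OXX/.OO
ply 5, X at XXO/OXX/O.O | (2,1)=+1→XXO/OXX/OXO*
ply 6: XXO/OXX/OXO is terminal -1 (O); from XX./O../..O depth 6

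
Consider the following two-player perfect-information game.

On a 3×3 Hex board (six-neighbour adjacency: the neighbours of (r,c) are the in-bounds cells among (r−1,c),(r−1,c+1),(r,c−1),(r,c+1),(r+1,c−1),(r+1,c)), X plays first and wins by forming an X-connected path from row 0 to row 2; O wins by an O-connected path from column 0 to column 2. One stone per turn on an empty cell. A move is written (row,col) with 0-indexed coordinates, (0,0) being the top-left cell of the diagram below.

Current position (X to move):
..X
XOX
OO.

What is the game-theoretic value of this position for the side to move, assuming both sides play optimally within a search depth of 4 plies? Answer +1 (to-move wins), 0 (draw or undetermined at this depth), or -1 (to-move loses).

p1 X@[..X/XOX/OO.]: (0,0)[X.X/XOX/OO.]-1 (0,1)[.XX/XOX/OO.]-1 (2,2)[..X/XOX/OOX]+1*
p2 O@[..X/XOX/OOX] terminal -1; root [..X/XOX/OO.] d4

value(..X/XOX/OO., X) = +1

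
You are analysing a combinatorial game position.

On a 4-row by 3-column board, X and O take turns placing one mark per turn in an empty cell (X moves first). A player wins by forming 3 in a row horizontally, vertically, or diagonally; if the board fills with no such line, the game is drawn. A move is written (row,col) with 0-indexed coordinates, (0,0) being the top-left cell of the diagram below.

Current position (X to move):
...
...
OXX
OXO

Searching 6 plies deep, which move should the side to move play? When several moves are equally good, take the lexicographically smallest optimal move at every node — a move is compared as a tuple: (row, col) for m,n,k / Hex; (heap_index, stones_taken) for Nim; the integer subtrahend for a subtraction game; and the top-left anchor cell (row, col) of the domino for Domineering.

X's best at [.../.../OXX/OXO]: (1,1)

p1 X@[.../.../OXX/OXO]: (0,0)[X../.../OXX/OXO]-1 (0,1)[.X./.../OXX/OXO]-1 (0,2)[..X/.../OXX/OXO]-1 (1,0)[.../X../OXX/OXO]+0 (1,1)[.../.X./OXX/OXO]+1* (1,2)[.../..X/OXX/OXO]-1
p2 O@[.../.X./OXX/OXO] terminal -1; root [.../.../OXX/OXO] d6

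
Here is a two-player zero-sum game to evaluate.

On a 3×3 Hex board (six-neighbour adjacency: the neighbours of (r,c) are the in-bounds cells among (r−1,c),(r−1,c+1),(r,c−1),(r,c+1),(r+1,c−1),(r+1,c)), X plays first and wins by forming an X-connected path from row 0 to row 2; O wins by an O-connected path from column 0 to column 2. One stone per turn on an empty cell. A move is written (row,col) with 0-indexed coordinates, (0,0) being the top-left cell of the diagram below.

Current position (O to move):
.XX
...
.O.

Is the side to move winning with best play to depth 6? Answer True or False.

ply 1, O at .XX/.../.O. | (0,0)=-1→OXX/.../.O.; (1,0)=+1→.XX/O../.O.*; (1,1)=+1→.XX/.O./.O.; (1,2)=-1→.XX/..O/.O.; (2,0)=+1→.XX/.../OO.; (2,2)=-1→.XX/.../.OO
ply 2, X at .XX/O../.O. | (0,0)=-1→XXX/O../.O.*; (1,1)=-1→.XX/OX./.O.; (1,2)=-1→.XX/O.X/.O.; (2,0)=-1→.XX/O../XO.; (2,2)=-1→.XX/O../.OX
ply 3, O at XXX/O../.O. | (1,1)=+1→XXX/OO./.O.*; (1,2)=+1→XXX/O.O/.O.; (2,0)=+1→XXX/O../OO.; (2,2)=+1→XXX/O../.OO
ply 4, X at XXX/OO./.O. | (1,2)=-1→XXX/OOX/.O.*; (2,0)=-1→XXX/OO./XO.; (2,2)=-1→XXX/OO./.OX
ply 5, O at XXX/OOX/.O. | (2,0)=-1→XXX/OOX/OO.; (2,2)=+1→XXX/OOX/.OO*
ply 6: XXX/OOX/.OO is terminal -1 (X); from .XX/.../.O. depth 6

O winning at [.XX/.../.O.]: True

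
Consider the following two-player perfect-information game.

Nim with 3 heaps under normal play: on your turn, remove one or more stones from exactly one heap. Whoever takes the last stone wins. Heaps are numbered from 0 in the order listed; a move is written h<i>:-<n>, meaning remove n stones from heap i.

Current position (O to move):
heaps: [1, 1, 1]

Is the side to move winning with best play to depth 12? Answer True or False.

p1 O@[(1,1,1)]: h0:-1[(0,1,1)]+1* h1:-1[(1,0,1)]+1 h2:-1[(1,1,0)]+1
p2 X@[(0,1,1)]: h1:-1[(0,0,1)]-1* h2:-1[(0,1,0)]-1
p3 O@[(0,0,1)]: h2:-1[(0,0,0)]+1*
p4 X@[(0,0,0)] terminal -1; root [(1,1,1)] d12

O winning at [(1,1,1)]: True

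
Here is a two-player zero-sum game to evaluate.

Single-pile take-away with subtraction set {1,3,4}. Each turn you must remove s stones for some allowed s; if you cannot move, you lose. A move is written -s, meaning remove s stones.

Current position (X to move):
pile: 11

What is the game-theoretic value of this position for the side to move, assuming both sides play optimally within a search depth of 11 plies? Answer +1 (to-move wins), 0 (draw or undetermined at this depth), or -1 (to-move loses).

p1 X@[11]: -1[10]-1 -3[8]-1 -4[7]+1*
p2 O@[7]: -1[6]-1* -3[4]-1 -4[3]-1
p3 X@[6]: -1[5]-1 -3[3]-1 -4[2]+1*
p4 O@[2]: -1[1]-1*
p5 X@[1]: -1[0]+1*
p6 O@[0] terminal -1; root [11] d11

value(11, X) = +1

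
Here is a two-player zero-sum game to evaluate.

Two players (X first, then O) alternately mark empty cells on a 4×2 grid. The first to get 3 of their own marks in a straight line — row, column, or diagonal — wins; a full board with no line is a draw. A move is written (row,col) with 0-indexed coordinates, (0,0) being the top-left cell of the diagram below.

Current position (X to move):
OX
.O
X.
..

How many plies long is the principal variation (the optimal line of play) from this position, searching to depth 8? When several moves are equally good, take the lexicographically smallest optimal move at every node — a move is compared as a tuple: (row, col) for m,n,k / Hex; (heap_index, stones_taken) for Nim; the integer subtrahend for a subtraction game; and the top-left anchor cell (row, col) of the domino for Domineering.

PV length from [OX/.O/X./..]: 4 plies

ply 1, X at OX/.O/X./.. | (1,0)=+0→OX/XO/X./..*; (2,1)=+0→OX/.O/XX/..; (3,0)=+0→OX/.O/X./X.; (3,1)=+0→OX/.O/X./.X
ply 2, O at OX/XO/X./.. | (2,1)=-1→OX/XO/XO/..; (3,0)=+0→OX/XO/X./O.*; (3,1)=-1→OX/XO/X./.O
ply 3, X at OX/XO/X./O. | (2,1)=+0→OX/XO/XX/O.*; (3,1)=+0→OX/XO/X./OX
ply 4, O at OX/XO/XX/O. | (3,1)=+0→OX/XO/XX/OO*
ply 5: OX/XO/XX/OO is terminal +0 (X); from OX/.O/X./.. depth 8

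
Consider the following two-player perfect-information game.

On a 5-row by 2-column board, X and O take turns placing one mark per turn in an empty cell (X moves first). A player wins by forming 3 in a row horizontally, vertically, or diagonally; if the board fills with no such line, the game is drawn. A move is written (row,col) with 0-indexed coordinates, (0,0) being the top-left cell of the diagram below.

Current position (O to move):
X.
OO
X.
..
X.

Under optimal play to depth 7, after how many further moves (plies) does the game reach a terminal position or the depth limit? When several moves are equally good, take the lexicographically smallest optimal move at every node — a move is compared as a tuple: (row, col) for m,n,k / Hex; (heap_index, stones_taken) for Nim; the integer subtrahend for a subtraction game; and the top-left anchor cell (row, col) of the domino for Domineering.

p1 O@[X./OO/X./../X.]: (0,1)[XO/OO/X./../X.]-1 (2,1)[X./OO/XO/../X.]-1 (3,0)[X./OO/X./O./X.]+0* (3,1)[X./OO/X./.O/X.]-1 (4,1)[X./OO/X./../XO]-1
p2 X@[X./OO/X./O./X.]: (0,1)[XX/OO/X./O./X.]+0* (2,1)[X./OO/XX/O./X.]+0 (3,1)[X./OO/X./OX/X.]+0 (4,1)[X./OO/X./O./XX]-1
p3 O@[XX/OO/X./O./X.]: (2,1)[XX/OO/XO/O./X.]+0* (3,1)[XX/OO/X./OO/X.]+0 (4,1)[XX/OO/X./O./XO]+0
p4 X@[XX/OO/XO/O./X.]: (3,1)[XX/OO/XO/OX/X.]+0* (4,1)[XX/OO/XO/O./XX]-1
p5 O@[XX/OO/XO/OX/X.]: (4,1)[XX/OO/XO/OX/XO]+0*
p6 X@[XX/OO/XO/OX/XO] terminal +0; root [X./OO/X./../X.] d7

PV length from [X./OO/X./../X.]: 5 plies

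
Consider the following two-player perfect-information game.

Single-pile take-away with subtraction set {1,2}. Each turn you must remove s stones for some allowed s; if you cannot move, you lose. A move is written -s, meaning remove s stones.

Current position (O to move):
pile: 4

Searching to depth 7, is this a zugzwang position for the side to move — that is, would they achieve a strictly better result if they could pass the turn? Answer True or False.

ply 1, O at 4 | -1=+1→3*; -2=-1→2
ply 2, X at 3 | -1=-1→2*; -2=-1→1
ply 3, O at 2 | -1=-1→1; -2=+1→0*
ply 4: 0 is terminal -1 (X); from 4 depth 7
suppose O passes — search the same position with X to move:
pass> ply 1, X at 4 | -1=+1→3*; -2=-1→2
pass> ply 2, O at 3 | -1=-1→2*; -2=-1→1
pass> ply 3, X at 2 | -1=-1→1; -2=+1→0*
pass> ply 4: 0 is terminal -1 (O); from 4 depth 7
for O: play +1, pass -1

zugzwang(4, O) = False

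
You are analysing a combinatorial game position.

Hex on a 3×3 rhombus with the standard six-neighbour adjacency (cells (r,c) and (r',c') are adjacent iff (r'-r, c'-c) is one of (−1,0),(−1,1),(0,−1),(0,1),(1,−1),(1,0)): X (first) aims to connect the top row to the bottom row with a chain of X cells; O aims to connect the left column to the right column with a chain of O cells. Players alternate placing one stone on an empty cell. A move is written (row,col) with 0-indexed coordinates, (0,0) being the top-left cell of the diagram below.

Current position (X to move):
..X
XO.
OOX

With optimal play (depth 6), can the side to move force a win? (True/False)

p1 X@[..X/XO./OOX]: (0,0)[X.X/XO./OOX]-1 (0,1)[.XX/XO./OOX]-1 (1,2)[..X/XOX/OOX]+1*
p2 O@[..X/XOX/OOX] terminal -1; root [..X/XO./OOX] d6

X winning at [..X/XO./OOX]: True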